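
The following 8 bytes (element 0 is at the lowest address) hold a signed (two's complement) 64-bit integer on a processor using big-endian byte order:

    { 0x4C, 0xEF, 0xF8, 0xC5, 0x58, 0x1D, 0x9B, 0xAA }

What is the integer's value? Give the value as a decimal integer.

5543923192786951082

Big-endian: lowest address holds the most-significant byte.
The bytes are already most-significant first: 0x4CEFF8C5581D9BAA.
0x4CEFF8C5581D9BAA = 5543923192786951082.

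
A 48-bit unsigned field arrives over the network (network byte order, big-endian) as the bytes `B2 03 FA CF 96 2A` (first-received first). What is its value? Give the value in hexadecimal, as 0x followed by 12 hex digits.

0xB203FACF962A

Big-endian: lowest address holds the most-significant byte.
The bytes are already most-significant first: 0xB203FACF962A.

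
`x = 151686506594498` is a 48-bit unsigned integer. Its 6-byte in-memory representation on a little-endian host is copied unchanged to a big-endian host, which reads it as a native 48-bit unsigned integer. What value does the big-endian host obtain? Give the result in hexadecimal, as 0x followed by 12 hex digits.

0xC2C05744F589

151686506594498 in 48-bit hexadecimal is 0x89F54457C0C2.
Stored little-endian, the bytes at ascending addresses are C2 C0 57 44 F5 89.
Read back as big-endian, the last byte is least significant, giving 0xC2C05744F589.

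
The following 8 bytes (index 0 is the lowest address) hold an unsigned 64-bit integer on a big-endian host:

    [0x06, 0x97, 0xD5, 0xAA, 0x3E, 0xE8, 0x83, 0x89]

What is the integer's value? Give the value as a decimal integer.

475083212887458697

In big-endian order the high byte comes first in memory.
The bytes are already most-significant first: 0x0697D5AA3EE88389.
0x0697D5AA3EE88389 = 475083212887458697.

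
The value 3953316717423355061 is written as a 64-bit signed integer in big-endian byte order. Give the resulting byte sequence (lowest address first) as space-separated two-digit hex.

36 DD 00 9B E2 A1 E4 B5

3953316717423355061 in hexadecimal, padded to 64 bits, is 0x36DD009BE2A1E4B5.
Split into bytes (most-significant first): 36 DD 00 9B E2 A1 E4 B5.
Big-endian: lowest address holds the most-significant byte.
So the memory order matches the most-significant-first order: 36 DD 00 9B E2 A1 E4 B5.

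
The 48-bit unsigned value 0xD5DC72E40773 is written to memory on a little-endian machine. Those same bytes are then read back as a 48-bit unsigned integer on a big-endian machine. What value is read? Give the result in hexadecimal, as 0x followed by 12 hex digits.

0x7307E472DCD5

Stored little-endian, the bytes at ascending addresses are 73 07 E4 72 DC D5.
Read back as big-endian, the last byte is least significant, giving 0x7307E472DCD5.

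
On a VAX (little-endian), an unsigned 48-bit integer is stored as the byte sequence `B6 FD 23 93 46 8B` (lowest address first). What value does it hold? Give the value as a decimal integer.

Little-endian: lowest address holds the least-significant byte.
Reassemble most-significant byte first: 8B 46 93 23 FD B6 → 0x8B469323FDB6.
0x8B469323FDB6 = 153135232581046.

153135232581046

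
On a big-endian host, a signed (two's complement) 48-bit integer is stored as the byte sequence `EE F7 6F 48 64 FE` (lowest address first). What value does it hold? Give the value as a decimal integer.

Big-endian stores the most-significant byte at the lowest address.
The bytes are already most-significant first: 0xEEF76F4864FE.
Top bit is set, so as a signed 48-bit value this is 0xEEF76F4864FE − 2^48 = -18728485362434.

-18728485362434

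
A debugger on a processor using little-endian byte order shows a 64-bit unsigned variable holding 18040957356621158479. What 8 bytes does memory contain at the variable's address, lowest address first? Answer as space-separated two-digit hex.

4F D8 5F 79 21 5B 5E FA

18040957356621158479 in hexadecimal, padded to 64 bits, is 0xFA5E5B21795FD84F.
Split into bytes (most-significant first): FA 5E 5B 21 79 5F D8 4F.
Little-endian: lowest address holds the least-significant byte.
So at ascending addresses the bytes are 4F D8 5F 79 21 5B 5E FA.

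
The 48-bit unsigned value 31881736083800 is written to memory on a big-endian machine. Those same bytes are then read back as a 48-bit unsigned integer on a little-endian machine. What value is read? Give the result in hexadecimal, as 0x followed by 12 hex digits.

31881736083800 in 48-bit hexadecimal is 0x1CFF0B8DD958.
Stored big-endian, the bytes at ascending addresses are 1C FF 0B 8D D9 58.
Read back as little-endian, the first byte is least significant, giving 0x58D98D0BFF1C.

0x58D98D0BFF1C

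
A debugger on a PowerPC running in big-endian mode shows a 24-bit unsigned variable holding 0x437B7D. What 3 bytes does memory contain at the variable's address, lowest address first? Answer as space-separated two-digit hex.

Split into bytes (most-significant first): 43 7B 7D.
Big-endian: lowest address holds the most-significant byte.
So the memory order matches the most-significant-first order: 43 7B 7D.

43 7B 7D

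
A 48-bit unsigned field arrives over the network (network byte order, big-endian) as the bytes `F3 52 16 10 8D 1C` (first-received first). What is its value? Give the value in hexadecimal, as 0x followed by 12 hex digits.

0xF35216108D1C

In big-endian order the high byte comes first in memory.
The bytes are already most-significant first: 0xF35216108D1C.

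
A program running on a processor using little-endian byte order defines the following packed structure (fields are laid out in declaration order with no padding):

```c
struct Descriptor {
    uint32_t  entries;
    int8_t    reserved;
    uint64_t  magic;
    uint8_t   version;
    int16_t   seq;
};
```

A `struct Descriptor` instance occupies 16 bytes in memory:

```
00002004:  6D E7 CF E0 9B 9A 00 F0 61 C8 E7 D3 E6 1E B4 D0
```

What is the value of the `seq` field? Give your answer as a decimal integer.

`seq` follows `entries` (4 B), `reserved` (1 B), `magic` (8 B), `version` (1 B), so it starts at offset 4 + 1 + 8 + 1 = 14 and occupies 2 bytes.
Bytes at offsets 14..15: B4 D0.
In little-endian order the low byte comes first in memory.
Reassemble most-significant byte first: D0 B4 → 0xD0B4.
Top bit is set, so as a signed 16-bit value this is 0xD0B4 − 2^16 = -12108.

-12108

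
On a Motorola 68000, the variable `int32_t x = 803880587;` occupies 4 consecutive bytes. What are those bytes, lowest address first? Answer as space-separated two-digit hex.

803880587 in hexadecimal, padded to 32 bits, is 0x2FEA3E8B.
Split into bytes (most-significant first): 2F EA 3E 8B.
Big-endian stores the most-significant byte at the lowest address.
So the memory order matches the most-significant-first order: 2F EA 3E 8B.

2F EA 3E 8B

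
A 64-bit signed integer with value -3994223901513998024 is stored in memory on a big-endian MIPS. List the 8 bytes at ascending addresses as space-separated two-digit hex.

C8 91 AA 86 1C E2 21 38

Two's complement of -3994223901513998024 in 64 bits: 3994223901513998024 = 0x376E5579E31DDEC8; invert → 0xC891AA861CE22137; add 1 → 0xC891AA861CE22138.
Split into bytes (most-significant first): C8 91 AA 86 1C E2 21 38.
Big-endian: lowest address holds the most-significant byte.
So the memory order matches the most-significant-first order: C8 91 AA 86 1C E2 21 38.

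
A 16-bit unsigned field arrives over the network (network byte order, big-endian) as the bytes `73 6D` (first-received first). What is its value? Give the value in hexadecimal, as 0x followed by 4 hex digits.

In big-endian order the high byte comes first in memory.
The bytes are already most-significant first: 0x736D.

0x736D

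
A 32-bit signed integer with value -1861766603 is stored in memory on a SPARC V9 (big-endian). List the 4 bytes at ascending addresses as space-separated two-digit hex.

Two's complement of -1861766603 in 32 bits: 1861766603 = 0x6EF84DCB; invert → 0x9107B234; add 1 → 0x9107B235.
Split into bytes (most-significant first): 91 07 B2 35.
In big-endian order the high byte comes first in memory.
So the memory order matches the most-significant-first order: 91 07 B2 35.

91 07 B2 35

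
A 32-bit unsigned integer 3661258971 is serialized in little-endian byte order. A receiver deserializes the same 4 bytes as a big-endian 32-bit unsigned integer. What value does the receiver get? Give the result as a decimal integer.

3661258971 in 32-bit hexadecimal is 0xDA3A60DB.
Stored little-endian, the bytes at ascending addresses are DB 60 3A DA.
Read back as big-endian, the last byte is least significant, giving 0xDB603ADA.
0xDB603ADA = 3680516826.

3680516826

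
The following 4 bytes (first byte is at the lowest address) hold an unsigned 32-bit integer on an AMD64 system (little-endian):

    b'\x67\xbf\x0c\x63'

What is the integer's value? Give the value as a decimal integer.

Little-endian: lowest address holds the least-significant byte.
Reassemble most-significant byte first: 63 0C BF 67 → 0x630CBF67.
0x630CBF67 = 1661779815.

1661779815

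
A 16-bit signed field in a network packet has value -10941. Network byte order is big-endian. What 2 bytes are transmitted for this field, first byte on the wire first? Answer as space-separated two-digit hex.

D5 43

Two's complement of -10941 in 16 bits: 10941 = 0x2ABD; invert → 0xD542; add 1 → 0xD543.
Split into bytes (most-significant first): D5 43.
Big-endian: lowest address holds the most-significant byte.
So the memory order matches the most-significant-first order: D5 43.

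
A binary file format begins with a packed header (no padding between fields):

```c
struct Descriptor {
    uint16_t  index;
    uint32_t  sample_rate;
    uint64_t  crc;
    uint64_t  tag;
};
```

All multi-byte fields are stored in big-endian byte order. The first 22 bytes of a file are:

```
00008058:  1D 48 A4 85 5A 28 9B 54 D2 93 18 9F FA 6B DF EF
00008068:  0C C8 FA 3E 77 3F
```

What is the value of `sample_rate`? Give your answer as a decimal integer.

2760202792

`sample_rate` follows `index` (2 bytes), so it starts at byte offset 2 and occupies 4 bytes.
Bytes at offsets 2..5: A4 85 5A 28.
Big-endian: lowest address holds the most-significant byte.
The bytes are already most-significant first: 0xA4855A28.
0xA4855A28 = 2760202792.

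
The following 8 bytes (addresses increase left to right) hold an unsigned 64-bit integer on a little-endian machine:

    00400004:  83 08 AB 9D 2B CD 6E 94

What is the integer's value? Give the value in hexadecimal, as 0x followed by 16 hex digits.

0x946ECD2B9DAB0883

In little-endian order the low byte comes first in memory.
Reassemble most-significant byte first: 94 6E CD 2B 9D AB 08 83 → 0x946ECD2B9DAB0883.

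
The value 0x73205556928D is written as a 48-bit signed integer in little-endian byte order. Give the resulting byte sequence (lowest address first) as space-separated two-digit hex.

Split into bytes (most-significant first): 73 20 55 56 92 8D.
In little-endian order the low byte comes first in memory.
So at ascending addresses the bytes are 8D 92 56 55 20 73.

8D 92 56 55 20 73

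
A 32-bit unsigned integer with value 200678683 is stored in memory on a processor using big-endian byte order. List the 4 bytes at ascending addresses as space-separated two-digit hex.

0B F6 1D 1B

200678683 in hexadecimal, padded to 32 bits, is 0x0BF61D1B.
Split into bytes (most-significant first): 0B F6 1D 1B.
Big-endian: lowest address holds the most-significant byte.
So the memory order matches the most-significant-first order: 0B F6 1D 1B.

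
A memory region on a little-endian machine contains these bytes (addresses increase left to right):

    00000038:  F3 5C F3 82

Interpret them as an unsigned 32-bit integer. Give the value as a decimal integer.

2196987123

Little-endian: lowest address holds the least-significant byte.
Reassemble most-significant byte first: 82 F3 5C F3 → 0x82F35CF3.
0x82F35CF3 = 2196987123.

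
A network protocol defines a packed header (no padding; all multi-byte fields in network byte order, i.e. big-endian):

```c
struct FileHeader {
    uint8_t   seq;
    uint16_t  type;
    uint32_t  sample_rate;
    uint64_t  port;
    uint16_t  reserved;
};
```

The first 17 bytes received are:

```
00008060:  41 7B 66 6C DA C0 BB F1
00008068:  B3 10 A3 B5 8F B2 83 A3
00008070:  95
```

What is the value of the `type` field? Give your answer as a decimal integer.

`type` follows `seq` (1 byte), so it starts at byte offset 1 and occupies 2 bytes.
Bytes at offsets 1..2: 7B 66.
Big-endian stores the most-significant byte at the lowest address.
The bytes are already most-significant first: 0x7B66.
0x7B66 = 31590.

31590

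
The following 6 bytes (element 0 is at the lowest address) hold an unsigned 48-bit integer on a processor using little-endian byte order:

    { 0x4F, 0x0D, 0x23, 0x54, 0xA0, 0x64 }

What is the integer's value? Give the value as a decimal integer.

In little-endian order the low byte comes first in memory.
Reassemble most-significant byte first: 64 A0 54 23 0D 4F → 0x64A054230D4F.
0x64A054230D4F = 110639769128271.

110639769128271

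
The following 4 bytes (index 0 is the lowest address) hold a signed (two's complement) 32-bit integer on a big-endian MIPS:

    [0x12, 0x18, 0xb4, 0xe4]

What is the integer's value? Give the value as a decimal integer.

In big-endian order the high byte comes first in memory.
The bytes are already most-significant first: 0x1218B4E4.
0x1218B4E4 = 303609060.

303609060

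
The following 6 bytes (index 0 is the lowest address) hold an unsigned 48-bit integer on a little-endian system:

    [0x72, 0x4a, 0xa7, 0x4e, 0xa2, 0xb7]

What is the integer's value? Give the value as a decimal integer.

201907732171378

In little-endian order the low byte comes first in memory.
Reassemble most-significant byte first: B7 A2 4E A7 4A 72 → 0xB7A24EA74A72.
0xB7A24EA74A72 = 201907732171378.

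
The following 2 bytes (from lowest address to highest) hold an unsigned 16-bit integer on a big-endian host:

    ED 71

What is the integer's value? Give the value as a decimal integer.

60785

Big-endian stores the most-significant byte at the lowest address.
The bytes are already most-significant first: 0xED71.
0xED71 = 60785.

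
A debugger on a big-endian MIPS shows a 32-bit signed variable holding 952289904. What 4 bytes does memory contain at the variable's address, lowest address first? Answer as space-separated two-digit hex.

952289904 in hexadecimal, padded to 32 bits, is 0x38C2CA70.
Split into bytes (most-significant first): 38 C2 CA 70.
In big-endian order the high byte comes first in memory.
So the memory order matches the most-significant-first order: 38 C2 CA 70.

38 C2 CA 70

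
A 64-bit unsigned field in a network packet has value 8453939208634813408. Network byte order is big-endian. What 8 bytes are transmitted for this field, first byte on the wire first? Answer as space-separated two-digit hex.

75 52 6C EB 5B 6C CB E0

8453939208634813408 in hexadecimal, padded to 64 bits, is 0x75526CEB5B6CCBE0.
Split into bytes (most-significant first): 75 52 6C EB 5B 6C CB E0.
Big-endian stores the most-significant byte at the lowest address.
So the memory order matches the most-significant-first order: 75 52 6C EB 5B 6C CB E0.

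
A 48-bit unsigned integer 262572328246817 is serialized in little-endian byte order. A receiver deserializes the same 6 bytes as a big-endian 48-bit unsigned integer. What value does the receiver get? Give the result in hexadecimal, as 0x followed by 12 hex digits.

262572328246817 in 48-bit hexadecimal is 0xEECEE25A5E21.
Stored little-endian, the bytes at ascending addresses are 21 5E 5A E2 CE EE.
Read back as big-endian, the last byte is least significant, giving 0x215E5AE2CEEE.

0x215E5AE2CEEE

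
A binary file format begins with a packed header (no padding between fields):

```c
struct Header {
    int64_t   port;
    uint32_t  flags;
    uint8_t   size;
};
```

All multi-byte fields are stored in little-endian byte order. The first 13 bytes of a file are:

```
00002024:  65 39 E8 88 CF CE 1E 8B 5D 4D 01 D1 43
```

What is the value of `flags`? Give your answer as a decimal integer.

`flags` follows `port` (8 bytes), so it starts at byte offset 8 and occupies 4 bytes.
Bytes at offsets 8..11: 5D 4D 01 D1.
In little-endian order the low byte comes first in memory.
Reassemble most-significant byte first: D1 01 4D 5D → 0xD1014D5D.
0xD1014D5D = 3506523485.

3506523485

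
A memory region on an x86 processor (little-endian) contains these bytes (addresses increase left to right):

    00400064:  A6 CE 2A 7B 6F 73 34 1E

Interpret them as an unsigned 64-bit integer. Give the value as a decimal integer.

In little-endian order the low byte comes first in memory.
Reassemble most-significant byte first: 1E 34 73 6F 7B 2A CE A6 → 0x1E34736F7B2ACEA6.
0x1E34736F7B2ACEA6 = 2176491442571759270.

2176491442571759270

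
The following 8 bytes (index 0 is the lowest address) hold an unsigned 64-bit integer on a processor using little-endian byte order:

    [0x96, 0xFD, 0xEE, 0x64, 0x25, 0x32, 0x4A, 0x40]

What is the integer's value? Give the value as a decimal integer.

In little-endian order the low byte comes first in memory.
Reassemble most-significant byte first: 40 4A 32 25 64 EE FD 96 → 0x404A322564EEFD96.
0x404A322564EEFD96 = 4632570302892539286.

4632570302892539286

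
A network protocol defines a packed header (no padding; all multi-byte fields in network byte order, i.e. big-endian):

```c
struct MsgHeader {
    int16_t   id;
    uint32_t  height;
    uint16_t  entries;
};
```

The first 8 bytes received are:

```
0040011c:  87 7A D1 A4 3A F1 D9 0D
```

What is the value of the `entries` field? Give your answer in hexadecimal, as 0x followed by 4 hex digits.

`entries` follows `id` (2 B), `height` (4 B), so it starts at offset 2 + 4 = 6 and occupies 2 bytes.
Bytes at offsets 6..7: D9 0D.
In big-endian order the high byte comes first in memory.
The bytes are already most-significant first: 0xD90D.

0xD90D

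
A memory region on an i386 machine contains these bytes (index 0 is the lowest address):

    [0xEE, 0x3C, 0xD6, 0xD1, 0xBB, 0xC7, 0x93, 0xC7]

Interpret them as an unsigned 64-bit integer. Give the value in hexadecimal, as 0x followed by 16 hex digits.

0xC793C7BBD1D63CEE

Little-endian stores the least-significant byte at the lowest address.
Reassemble most-significant byte first: C7 93 C7 BB D1 D6 3C EE → 0xC793C7BBD1D63CEE.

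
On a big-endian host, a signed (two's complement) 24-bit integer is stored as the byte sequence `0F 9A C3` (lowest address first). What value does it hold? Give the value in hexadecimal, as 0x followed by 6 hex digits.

Big-endian stores the most-significant byte at the lowest address.
The bytes are already most-significant first: 0x0F9AC3.

0x0F9AC3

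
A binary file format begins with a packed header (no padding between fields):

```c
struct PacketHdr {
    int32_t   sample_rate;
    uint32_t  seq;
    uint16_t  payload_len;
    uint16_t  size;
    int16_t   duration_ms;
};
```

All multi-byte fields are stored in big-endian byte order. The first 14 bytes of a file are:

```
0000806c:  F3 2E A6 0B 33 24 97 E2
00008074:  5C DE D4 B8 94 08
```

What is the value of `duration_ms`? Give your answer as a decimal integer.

`duration_ms` follows `sample_rate` (4 B), `seq` (4 B), `payload_len` (2 B), `size` (2 B), so it starts at offset 4 + 4 + 2 + 2 = 12 and occupies 2 bytes.
Bytes at offsets 12..13: 94 08.
Big-endian: lowest address holds the most-significant byte.
The bytes are already most-significant first: 0x9408.
Top bit is set, so as a signed 16-bit value this is 0x9408 − 2^16 = -27640.

-27640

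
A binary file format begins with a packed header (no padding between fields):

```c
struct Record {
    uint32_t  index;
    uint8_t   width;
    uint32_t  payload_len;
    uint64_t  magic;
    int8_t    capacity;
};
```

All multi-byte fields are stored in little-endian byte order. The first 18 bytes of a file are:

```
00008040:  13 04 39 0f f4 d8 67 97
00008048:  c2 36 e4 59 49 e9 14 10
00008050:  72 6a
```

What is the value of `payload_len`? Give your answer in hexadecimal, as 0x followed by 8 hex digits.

`payload_len` follows `index` (4 B), `width` (1 B), so it starts at offset 4 + 1 = 5 and occupies 4 bytes.
Bytes at offsets 5..8: D8 67 97 C2.
Little-endian: lowest address holds the least-significant byte.
Reassemble most-significant byte first: C2 97 67 D8 → 0xC29767D8.

0xC29767D8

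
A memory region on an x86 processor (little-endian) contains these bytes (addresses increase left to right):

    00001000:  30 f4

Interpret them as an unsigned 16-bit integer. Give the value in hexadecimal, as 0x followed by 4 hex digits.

0xF430

Little-endian: lowest address holds the least-significant byte.
Reassemble most-significant byte first: F4 30 → 0xF430.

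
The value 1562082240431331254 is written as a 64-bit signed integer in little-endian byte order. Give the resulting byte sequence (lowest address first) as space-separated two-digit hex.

1562082240431331254 in hexadecimal, padded to 64 bits, is 0x15ADA1857ADB17B6.
Split into bytes (most-significant first): 15 AD A1 85 7A DB 17 B6.
In little-endian order the low byte comes first in memory.
So at ascending addresses the bytes are B6 17 DB 7A 85 A1 AD 15.

B6 17 DB 7A 85 A1 AD 15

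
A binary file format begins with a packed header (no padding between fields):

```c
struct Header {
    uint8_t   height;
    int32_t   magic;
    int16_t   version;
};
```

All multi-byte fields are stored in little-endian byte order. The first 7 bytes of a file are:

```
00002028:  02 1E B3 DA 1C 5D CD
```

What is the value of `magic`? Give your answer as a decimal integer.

484094750

`magic` follows `height` (1 byte), so it starts at byte offset 1 and occupies 4 bytes.
Bytes at offsets 1..4: 1E B3 DA 1C.
In little-endian order the low byte comes first in memory.
Reassemble most-significant byte first: 1C DA B3 1E → 0x1CDAB31E.
0x1CDAB31E = 484094750.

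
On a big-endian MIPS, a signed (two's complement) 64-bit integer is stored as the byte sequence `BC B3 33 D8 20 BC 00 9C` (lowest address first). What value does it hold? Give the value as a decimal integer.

-4849475370392747876

Big-endian stores the most-significant byte at the lowest address.
The bytes are already most-significant first: 0xBCB333D820BC009C.
Top bit is set, so as a signed 64-bit value this is 0xBCB333D820BC009C − 2^64 = -4849475370392747876.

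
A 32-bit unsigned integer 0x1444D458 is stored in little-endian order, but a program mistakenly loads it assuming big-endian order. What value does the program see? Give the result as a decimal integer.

Stored little-endian, the bytes at ascending addresses are 58 D4 44 14.
Read back as big-endian, the last byte is least significant, giving 0x58D44414.
0x58D44414 = 1490306068.

1490306068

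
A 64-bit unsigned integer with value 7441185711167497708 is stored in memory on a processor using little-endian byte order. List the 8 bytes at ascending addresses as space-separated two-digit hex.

EC E5 D9 AD FA 66 44 67

7441185711167497708 in hexadecimal, padded to 64 bits, is 0x674466FAADD9E5EC.
Split into bytes (most-significant first): 67 44 66 FA AD D9 E5 EC.
Little-endian: lowest address holds the least-significant byte.
So at ascending addresses the bytes are EC E5 D9 AD FA 66 44 67.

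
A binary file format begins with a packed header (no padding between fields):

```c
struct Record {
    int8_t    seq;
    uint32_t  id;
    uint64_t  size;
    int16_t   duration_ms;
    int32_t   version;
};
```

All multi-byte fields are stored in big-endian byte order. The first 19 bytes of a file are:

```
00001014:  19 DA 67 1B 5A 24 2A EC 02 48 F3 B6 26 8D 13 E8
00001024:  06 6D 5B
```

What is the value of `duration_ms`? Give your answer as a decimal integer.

`duration_ms` follows `seq` (1 B), `id` (4 B), `size` (8 B), so it starts at offset 1 + 4 + 8 = 13 and occupies 2 bytes.
Bytes at offsets 13..14: 8D 13.
Big-endian stores the most-significant byte at the lowest address.
The bytes are already most-significant first: 0x8D13.
Top bit is set, so as a signed 16-bit value this is 0x8D13 − 2^16 = -29421.

-29421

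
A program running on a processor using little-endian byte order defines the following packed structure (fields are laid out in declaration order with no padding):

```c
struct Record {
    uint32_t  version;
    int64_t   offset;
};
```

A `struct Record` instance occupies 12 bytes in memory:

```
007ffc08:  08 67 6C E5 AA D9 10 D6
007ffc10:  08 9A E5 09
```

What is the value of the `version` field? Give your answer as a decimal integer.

`version` is the first field, at byte offset 0, occupying 4 bytes.
Bytes at offsets 0..3: 08 67 6C E5.
In little-endian order the low byte comes first in memory.
Reassemble most-significant byte first: E5 6C 67 08 → 0xE56C6708.
0xE56C6708 = 3849086728.

3849086728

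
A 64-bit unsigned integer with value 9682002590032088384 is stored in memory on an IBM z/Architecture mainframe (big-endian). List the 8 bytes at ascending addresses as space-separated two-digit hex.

9682002590032088384 in hexadecimal, padded to 64 bits, is 0x865D620EE5464D40.
Split into bytes (most-significant first): 86 5D 62 0E E5 46 4D 40.
Big-endian: lowest address holds the most-significant byte.
So the memory order matches the most-significant-first order: 86 5D 62 0E E5 46 4D 40.

86 5D 62 0E E5 46 4D 40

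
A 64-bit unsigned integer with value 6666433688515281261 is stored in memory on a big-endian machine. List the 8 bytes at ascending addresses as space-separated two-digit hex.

5C 83 EE 1E 92 A6 81 6D

6666433688515281261 in hexadecimal, padded to 64 bits, is 0x5C83EE1E92A6816D.
Split into bytes (most-significant first): 5C 83 EE 1E 92 A6 81 6D.
Big-endian stores the most-significant byte at the lowest address.
So the memory order matches the most-significant-first order: 5C 83 EE 1E 92 A6 81 6D.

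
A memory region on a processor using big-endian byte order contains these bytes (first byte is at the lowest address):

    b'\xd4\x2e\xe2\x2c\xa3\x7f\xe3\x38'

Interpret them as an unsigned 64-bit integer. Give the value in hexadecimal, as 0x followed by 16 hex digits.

0xD42EE22CA37FE338

Big-endian stores the most-significant byte at the lowest address.
The bytes are already most-significant first: 0xD42EE22CA37FE338.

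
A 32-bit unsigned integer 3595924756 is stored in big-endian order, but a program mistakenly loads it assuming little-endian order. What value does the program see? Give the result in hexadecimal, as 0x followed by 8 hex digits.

0x147555D6

3595924756 in 32-bit hexadecimal is 0xD6557514.
Stored big-endian, the bytes at ascending addresses are D6 55 75 14.
Read back as little-endian, the first byte is least significant, giving 0x147555D6.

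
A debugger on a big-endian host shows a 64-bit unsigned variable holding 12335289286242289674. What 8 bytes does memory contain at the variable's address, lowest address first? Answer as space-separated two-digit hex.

12335289286242289674 in hexadecimal, padded to 64 bits, is 0xAB2FC0402C27480A.
Split into bytes (most-significant first): AB 2F C0 40 2C 27 48 0A.
Big-endian: lowest address holds the most-significant byte.
So the memory order matches the most-significant-first order: AB 2F C0 40 2C 27 48 0A.

AB 2F C0 40 2C 27 48 0A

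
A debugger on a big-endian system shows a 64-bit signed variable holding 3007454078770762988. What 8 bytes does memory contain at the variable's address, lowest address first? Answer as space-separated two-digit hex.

3007454078770762988 in hexadecimal, padded to 64 bits, is 0x29BC9F8CEB6E54EC.
Split into bytes (most-significant first): 29 BC 9F 8C EB 6E 54 EC.
Big-endian stores the most-significant byte at the lowest address.
So the memory order matches the most-significant-first order: 29 BC 9F 8C EB 6E 54 EC.

29 BC 9F 8C EB 6E 54 EC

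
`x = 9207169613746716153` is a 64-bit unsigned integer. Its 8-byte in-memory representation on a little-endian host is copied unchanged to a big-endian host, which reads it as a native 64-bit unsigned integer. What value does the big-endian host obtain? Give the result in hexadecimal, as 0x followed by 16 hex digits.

9207169613746716153 in 64-bit hexadecimal is 0x7FC66FFB6624BDF9.
Stored little-endian, the bytes at ascending addresses are F9 BD 24 66 FB 6F C6 7F.
Read back as big-endian, the last byte is least significant, giving 0xF9BD2466FB6FC67F.

0xF9BD2466FB6FC67F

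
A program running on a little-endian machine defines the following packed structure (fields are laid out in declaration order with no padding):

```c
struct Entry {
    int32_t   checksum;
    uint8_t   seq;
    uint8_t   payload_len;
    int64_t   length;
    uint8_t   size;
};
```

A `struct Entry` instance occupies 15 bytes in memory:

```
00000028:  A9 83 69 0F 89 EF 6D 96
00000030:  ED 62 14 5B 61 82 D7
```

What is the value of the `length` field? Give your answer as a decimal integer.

-9051853632920775059

`length` follows `checksum` (4 B), `seq` (1 B), `payload_len` (1 B), so it starts at offset 4 + 1 + 1 = 6 and occupies 8 bytes.
Bytes at offsets 6..13: 6D 96 ED 62 14 5B 61 82.
Little-endian stores the least-significant byte at the lowest address.
Reassemble most-significant byte first: 82 61 5B 14 62 ED 96 6D → 0x82615B1462ED966D.
Top bit is set, so as a signed 64-bit value this is 0x82615B1462ED966D − 2^64 = -9051853632920775059.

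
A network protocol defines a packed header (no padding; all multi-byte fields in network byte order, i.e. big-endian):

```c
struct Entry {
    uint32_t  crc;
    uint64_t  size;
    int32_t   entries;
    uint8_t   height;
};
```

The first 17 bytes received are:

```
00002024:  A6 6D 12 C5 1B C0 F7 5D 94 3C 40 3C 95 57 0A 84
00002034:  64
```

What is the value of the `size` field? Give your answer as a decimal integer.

`size` follows `crc` (4 bytes), so it starts at byte offset 4 and occupies 8 bytes.
Bytes at offsets 4..11: 1B C0 F7 5D 94 3C 40 3C.
Big-endian stores the most-significant byte at the lowest address.
The bytes are already most-significant first: 0x1BC0F75D943C403C.
0x1BC0F75D943C403C = 1999870215843495996.

1999870215843495996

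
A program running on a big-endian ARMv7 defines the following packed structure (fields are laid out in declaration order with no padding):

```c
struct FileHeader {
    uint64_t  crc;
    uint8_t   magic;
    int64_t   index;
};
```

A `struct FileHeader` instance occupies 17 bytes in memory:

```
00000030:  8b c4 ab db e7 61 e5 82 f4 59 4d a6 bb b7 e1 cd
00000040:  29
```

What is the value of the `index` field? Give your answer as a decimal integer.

6434982767756430633

`index` follows `crc` (8 B), `magic` (1 B), so it starts at offset 8 + 1 = 9 and occupies 8 bytes.
Bytes at offsets 9..16: 59 4D A6 BB B7 E1 CD 29.
In big-endian order the high byte comes first in memory.
The bytes are already most-significant first: 0x594DA6BBB7E1CD29.
0x594DA6BBB7E1CD29 = 6434982767756430633.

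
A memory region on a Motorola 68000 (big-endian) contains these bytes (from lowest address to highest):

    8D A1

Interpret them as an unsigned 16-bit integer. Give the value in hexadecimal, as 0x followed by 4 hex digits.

Big-endian stores the most-significant byte at the lowest address.
The bytes are already most-significant first: 0x8DA1.

0x8DA1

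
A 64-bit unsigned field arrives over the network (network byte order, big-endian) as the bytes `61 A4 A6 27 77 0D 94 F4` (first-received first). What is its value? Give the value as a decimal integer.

In big-endian order the high byte comes first in memory.
The bytes are already most-significant first: 0x61A4A627770D94F4.
0x61A4A627770D94F4 = 7035931206290871540.

7035931206290871540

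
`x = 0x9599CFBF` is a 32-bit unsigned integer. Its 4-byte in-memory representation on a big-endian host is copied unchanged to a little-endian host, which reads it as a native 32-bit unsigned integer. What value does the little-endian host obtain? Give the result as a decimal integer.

Stored big-endian, the bytes at ascending addresses are 95 99 CF BF.
Read back as little-endian, the first byte is least significant, giving 0xBFCF9995.
0xBFCF9995 = 3218053525.

3218053525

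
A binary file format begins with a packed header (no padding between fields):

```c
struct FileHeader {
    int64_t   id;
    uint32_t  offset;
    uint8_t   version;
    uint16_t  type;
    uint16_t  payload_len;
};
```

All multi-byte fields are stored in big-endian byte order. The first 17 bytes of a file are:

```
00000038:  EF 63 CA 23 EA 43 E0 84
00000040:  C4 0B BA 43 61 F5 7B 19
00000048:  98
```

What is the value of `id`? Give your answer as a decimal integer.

`id` is the first field, at byte offset 0, occupying 8 bytes.
Bytes at offsets 0..7: EF 63 CA 23 EA 43 E0 84.
In big-endian order the high byte comes first in memory.
The bytes are already most-significant first: 0xEF63CA23EA43E084.
Top bit is set, so as a signed 64-bit value this is 0xEF63CA23EA43E084 − 2^64 = -1196890820347436924.

-1196890820347436924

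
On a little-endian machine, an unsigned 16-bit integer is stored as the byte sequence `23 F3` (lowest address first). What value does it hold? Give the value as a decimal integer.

62243

Little-endian stores the least-significant byte at the lowest address.
Reassemble most-significant byte first: F3 23 → 0xF323.
0xF323 = 62243.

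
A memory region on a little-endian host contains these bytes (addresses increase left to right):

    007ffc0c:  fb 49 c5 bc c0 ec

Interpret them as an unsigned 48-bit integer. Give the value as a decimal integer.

260312544922107

In little-endian order the low byte comes first in memory.
Reassemble most-significant byte first: EC C0 BC C5 49 FB → 0xECC0BCC549FB.
0xECC0BCC549FB = 260312544922107.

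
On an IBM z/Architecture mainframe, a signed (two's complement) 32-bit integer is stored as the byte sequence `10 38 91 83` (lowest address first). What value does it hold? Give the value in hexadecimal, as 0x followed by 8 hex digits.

0x10389183

Big-endian: lowest address holds the most-significant byte.
The bytes are already most-significant first: 0x10389183.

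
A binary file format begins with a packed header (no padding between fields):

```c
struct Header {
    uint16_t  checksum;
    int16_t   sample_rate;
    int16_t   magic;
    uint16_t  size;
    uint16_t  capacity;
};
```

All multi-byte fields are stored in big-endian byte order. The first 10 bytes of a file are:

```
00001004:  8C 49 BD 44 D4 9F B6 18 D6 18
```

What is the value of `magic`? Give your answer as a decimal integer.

`magic` follows `checksum` (2 B), `sample_rate` (2 B), so it starts at offset 2 + 2 = 4 and occupies 2 bytes.
Bytes at offsets 4..5: D4 9F.
Big-endian stores the most-significant byte at the lowest address.
The bytes are already most-significant first: 0xD49F.
Top bit is set, so as a signed 16-bit value this is 0xD49F − 2^16 = -11105.

-11105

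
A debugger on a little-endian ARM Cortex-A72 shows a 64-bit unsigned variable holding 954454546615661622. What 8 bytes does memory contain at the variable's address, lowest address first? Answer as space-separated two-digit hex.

36 74 48 6D 5A E7 3E 0D

954454546615661622 in hexadecimal, padded to 64 bits, is 0x0D3EE75A6D487436.
Split into bytes (most-significant first): 0D 3E E7 5A 6D 48 74 36.
In little-endian order the low byte comes first in memory.
So at ascending addresses the bytes are 36 74 48 6D 5A E7 3E 0D.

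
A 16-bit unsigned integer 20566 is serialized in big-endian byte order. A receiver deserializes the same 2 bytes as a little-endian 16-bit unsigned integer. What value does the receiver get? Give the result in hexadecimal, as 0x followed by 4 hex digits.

0x5650

20566 in 16-bit hexadecimal is 0x5056.
Stored big-endian, the bytes at ascending addresses are 50 56.
Read back as little-endian, the first byte is least significant, giving 0x5650.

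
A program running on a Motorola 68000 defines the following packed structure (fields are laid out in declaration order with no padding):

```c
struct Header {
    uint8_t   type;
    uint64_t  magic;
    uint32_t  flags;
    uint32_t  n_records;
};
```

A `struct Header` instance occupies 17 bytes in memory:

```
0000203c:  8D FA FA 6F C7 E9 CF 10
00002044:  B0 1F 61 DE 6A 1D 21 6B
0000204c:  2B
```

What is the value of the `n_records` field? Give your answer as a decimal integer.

488729387

`n_records` follows `type` (1 B), `magic` (8 B), `flags` (4 B), so it starts at offset 1 + 8 + 4 = 13 and occupies 4 bytes.
Bytes at offsets 13..16: 1D 21 6B 2B.
Big-endian stores the most-significant byte at the lowest address.
The bytes are already most-significant first: 0x1D216B2B.
0x1D216B2B = 488729387.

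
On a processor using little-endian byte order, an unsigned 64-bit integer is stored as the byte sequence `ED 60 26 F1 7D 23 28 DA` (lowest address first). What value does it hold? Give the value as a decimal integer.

Little-endian stores the least-significant byte at the lowest address.
Reassemble most-significant byte first: DA 28 23 7D F1 26 60 ED → 0xDA28237DF12660ED.
0xDA28237DF12660ED = 15719853523160424685.

15719853523160424685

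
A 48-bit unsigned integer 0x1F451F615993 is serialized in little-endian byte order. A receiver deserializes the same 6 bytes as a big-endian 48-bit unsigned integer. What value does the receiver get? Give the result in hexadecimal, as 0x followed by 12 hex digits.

Stored little-endian, the bytes at ascending addresses are 93 59 61 1F 45 1F.
Read back as big-endian, the last byte is least significant, giving 0x9359611F451F.

0x9359611F451F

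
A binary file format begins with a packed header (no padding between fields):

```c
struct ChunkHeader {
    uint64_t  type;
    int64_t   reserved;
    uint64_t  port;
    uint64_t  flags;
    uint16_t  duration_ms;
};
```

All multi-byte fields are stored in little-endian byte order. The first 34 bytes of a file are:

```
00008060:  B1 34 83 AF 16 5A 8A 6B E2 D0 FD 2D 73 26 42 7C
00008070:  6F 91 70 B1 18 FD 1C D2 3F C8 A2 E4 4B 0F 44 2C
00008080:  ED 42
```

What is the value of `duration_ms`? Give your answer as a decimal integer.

`duration_ms` follows `type` (8 B), `reserved` (8 B), `port` (8 B), `flags` (8 B), so it starts at offset 8 + 8 + 8 + 8 = 32 and occupies 2 bytes.
Bytes at offsets 32..33: ED 42.
Little-endian stores the least-significant byte at the lowest address.
Reassemble most-significant byte first: 42 ED → 0x42ED.
0x42ED = 17133.

17133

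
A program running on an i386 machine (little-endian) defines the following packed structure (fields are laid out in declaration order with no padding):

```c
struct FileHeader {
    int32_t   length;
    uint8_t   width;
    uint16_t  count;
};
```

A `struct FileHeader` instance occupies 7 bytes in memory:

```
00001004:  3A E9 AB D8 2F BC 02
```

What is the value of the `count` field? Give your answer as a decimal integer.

`count` follows `length` (4 B), `width` (1 B), so it starts at offset 4 + 1 = 5 and occupies 2 bytes.
Bytes at offsets 5..6: BC 02.
In little-endian order the low byte comes first in memory.
Reassemble most-significant byte first: 02 BC → 0x02BC.
0x02BC = 700.

700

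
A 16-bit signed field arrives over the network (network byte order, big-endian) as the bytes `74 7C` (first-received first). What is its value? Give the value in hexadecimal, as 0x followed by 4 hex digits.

Big-endian: lowest address holds the most-significant byte.
The bytes are already most-significant first: 0x747C.

0x747C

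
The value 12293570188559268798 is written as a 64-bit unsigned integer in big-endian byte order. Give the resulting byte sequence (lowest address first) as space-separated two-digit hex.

12293570188559268798 in hexadecimal, padded to 64 bits, is 0xAA9B88F3CE683BBE.
Split into bytes (most-significant first): AA 9B 88 F3 CE 68 3B BE.
Big-endian stores the most-significant byte at the lowest address.
So the memory order matches the most-significant-first order: AA 9B 88 F3 CE 68 3B BE.

AA 9B 88 F3 CE 68 3B BE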